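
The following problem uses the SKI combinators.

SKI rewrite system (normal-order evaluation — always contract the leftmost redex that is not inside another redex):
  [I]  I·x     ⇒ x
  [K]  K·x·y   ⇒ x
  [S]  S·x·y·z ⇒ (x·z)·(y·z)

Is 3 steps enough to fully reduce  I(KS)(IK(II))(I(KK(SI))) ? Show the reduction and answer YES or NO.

  start: I(KS)(IK(II))(I(KK(SI)))
  [1] KS(IK(II))(I(KK(SI)))
  [2] S(I(KK(SI)))
  [3] S(KK(SI))

Answer: NO — after 3 steps the term is S(KK(SI)), not yet normal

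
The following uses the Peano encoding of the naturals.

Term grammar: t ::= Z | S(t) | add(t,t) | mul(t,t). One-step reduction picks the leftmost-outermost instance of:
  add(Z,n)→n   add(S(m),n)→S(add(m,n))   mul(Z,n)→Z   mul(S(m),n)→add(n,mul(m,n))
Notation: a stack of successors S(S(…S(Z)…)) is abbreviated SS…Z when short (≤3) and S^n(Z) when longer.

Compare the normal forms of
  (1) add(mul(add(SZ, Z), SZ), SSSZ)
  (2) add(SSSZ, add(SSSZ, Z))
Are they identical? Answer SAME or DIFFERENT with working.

Answer: DIFFERENT — A ⇓ S^4(Z), B ⇓ S^6(Z)

Derivation:
Term A:
  start: add(mul(add(SZ, Z), SZ), SSSZ)
  [1] add(mul(S(add(Z, Z)), SZ), SSSZ)
  [2] add(add(SZ, mul(add(Z, Z), SZ)), SSSZ)
  [3] add(S(add(Z, mul(add(Z, Z), SZ))), SSSZ)
  [4] S(add(add(Z, mul(add(Z, Z), SZ)), SSSZ))
  [5] S(add(mul(add(Z, Z), SZ), SSSZ))
  [6] S(add(mul(Z, SZ), SSSZ))
  [7] S(add(Z, SSSZ))
  [8] S^4(Z)

Term B:
  start: add(SSSZ, add(SSSZ, Z))
  [1] S(add(SSZ, add(SSSZ, Z)))
  [2] S(S(add(SZ, add(SSSZ, Z))))
  [3] S(S(S(add(Z, add(SSSZ, Z)))))
  [4] S(S(S(add(SSSZ, Z))))
  [5] S(S(S(S(add(SSZ, Z)))))
  [6] S(S(S(S(S(add(SZ, Z))))))
  [7] S(S(S(S(S(S(add(Z, Z)))))))
  [8] S^6(Z)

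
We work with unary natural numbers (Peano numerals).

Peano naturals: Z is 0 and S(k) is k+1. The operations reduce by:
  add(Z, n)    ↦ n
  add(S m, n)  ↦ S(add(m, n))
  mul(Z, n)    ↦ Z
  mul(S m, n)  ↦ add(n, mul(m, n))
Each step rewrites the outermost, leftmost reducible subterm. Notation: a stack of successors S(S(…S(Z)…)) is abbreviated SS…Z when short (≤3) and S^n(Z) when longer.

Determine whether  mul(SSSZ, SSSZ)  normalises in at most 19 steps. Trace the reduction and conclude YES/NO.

  start: mul(SSSZ, SSSZ)
  step 1: add(SSSZ, mul(SSZ, SSSZ))
  step 2: S(add(SSZ, mul(SSZ, SSSZ)))
  step 3: S(S(add(SZ, mul(SSZ, SSSZ))))
  step 4: S(S(S(add(Z, mul(SSZ, SSSZ)))))
  step 5: S(S(S(mul(SSZ, SSSZ))))
  step 6: S(S(S(add(SSSZ, mul(SZ, SSSZ)))))
  step 7: S(S(S(S(add(SSZ, mul(SZ, SSSZ))))))
  step 8: S(S(S(S(S(add(SZ, mul(SZ, SSSZ)))))))
  step 9: S(S(S(S(S(S(add(Z, mul(SZ, SSSZ))))))))
  step 10: S(S(S(S(S(S(mul(SZ, SSSZ)))))))
  step 11: S(S(S(S(S(S(add(SSSZ, mul(Z, SSSZ))))))))
  step 12: S(S(S(S(S(S(S(add(SSZ, mul(Z, SSSZ)))))))))
  step 13: S(S(S(S(S(S(S(S(add(SZ, mul(Z, SSSZ))))))))))
  step 14: S(S(S(S(S(S(S(S(S(add(Z, mul(Z, SSSZ)))))))))))
  step 15: S(S(S(S(S(S(S(S(S(mul(Z, SSSZ))))))))))
  step 16: S^9(Z)

Answer: YES — reaches normal form S^9(Z) in 16 ≤ 19 steps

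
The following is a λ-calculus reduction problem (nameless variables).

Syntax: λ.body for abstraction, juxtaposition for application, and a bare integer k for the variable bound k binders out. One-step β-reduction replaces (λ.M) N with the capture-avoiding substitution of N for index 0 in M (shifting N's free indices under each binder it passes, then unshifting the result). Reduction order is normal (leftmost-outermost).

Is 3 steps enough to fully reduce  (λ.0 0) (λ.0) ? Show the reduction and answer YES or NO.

Answer: YES — reaches normal form λ.0 in 2 ≤ 3 steps

Derivation:
  start: (λ.0 0) (λ.0)
  step 1: (λ.0) (λ.0)
  step 2: λ.0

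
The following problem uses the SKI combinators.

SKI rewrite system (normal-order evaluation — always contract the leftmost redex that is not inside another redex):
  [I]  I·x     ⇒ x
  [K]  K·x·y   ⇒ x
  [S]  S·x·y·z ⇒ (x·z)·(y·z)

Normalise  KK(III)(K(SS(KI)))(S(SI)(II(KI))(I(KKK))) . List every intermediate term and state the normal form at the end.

  start: KK(III)(K(SS(KI)))(S(SI)(II(KI))(I(KKK)))
  step 1: K(K(SS(KI)))(S(SI)(II(KI))(I(KKK)))
  step 2: K(SS(KI))

Answer: normal form = K(SS(KI))  (in 2 steps)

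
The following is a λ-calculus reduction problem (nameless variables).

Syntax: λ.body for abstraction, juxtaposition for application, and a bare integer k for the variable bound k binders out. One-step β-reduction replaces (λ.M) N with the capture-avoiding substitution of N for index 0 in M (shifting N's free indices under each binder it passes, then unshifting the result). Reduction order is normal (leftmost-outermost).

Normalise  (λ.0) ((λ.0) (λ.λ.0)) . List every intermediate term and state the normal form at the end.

Answer: normal form = λ.λ.0  (in 2 steps)

Reduction:
  start: (λ.0) ((λ.0) (λ.λ.0))
  →1  (λ.0) (λ.λ.0)
  →2  λ.λ.0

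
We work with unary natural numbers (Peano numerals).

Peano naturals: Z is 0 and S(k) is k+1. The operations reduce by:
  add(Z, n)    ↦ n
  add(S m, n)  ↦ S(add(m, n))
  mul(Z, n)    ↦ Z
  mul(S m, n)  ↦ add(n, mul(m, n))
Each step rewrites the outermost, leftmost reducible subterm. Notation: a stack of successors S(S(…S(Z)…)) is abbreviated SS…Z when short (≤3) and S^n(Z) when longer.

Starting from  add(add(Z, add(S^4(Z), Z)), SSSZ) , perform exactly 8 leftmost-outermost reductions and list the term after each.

Answer: after 8 steps: S(S(S(add(S(add(Z, Z)), SSSZ))))

Reduction:
  start: add(add(Z, add(S^4(Z), Z)), SSSZ)
  step 1: add(add(S^4(Z), Z), SSSZ)
  step 2: add(S(add(SSSZ, Z)), SSSZ)
  step 3: S(add(add(SSSZ, Z), SSSZ))
  step 4: S(add(S(add(SSZ, Z)), SSSZ))
  step 5: S(S(add(add(SSZ, Z), SSSZ)))
  step 6: S(S(add(S(add(SZ, Z)), SSSZ)))
  step 7: S(S(S(add(add(SZ, Z), SSSZ))))
  step 8: S(S(S(add(S(add(Z, Z)), SSSZ))))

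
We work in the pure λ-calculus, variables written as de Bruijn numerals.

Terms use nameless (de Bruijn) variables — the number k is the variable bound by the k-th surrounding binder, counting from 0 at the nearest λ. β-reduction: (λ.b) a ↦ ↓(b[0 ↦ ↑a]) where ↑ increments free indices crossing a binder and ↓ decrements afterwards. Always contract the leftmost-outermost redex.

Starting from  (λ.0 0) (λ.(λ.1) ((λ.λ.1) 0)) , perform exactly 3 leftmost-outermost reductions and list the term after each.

  start: (λ.0 0) (λ.(λ.1) ((λ.λ.1) 0))
  step 1: (λ.(λ.1) ((λ.λ.1) 0)) (λ.(λ.1) ((λ.λ.1) 0))
  step 2: (λ.λ.(λ.1) ((λ.λ.1) 0)) ((λ.λ.1) (λ.(λ.1) ((λ.λ.1) 0)))
  step 3: λ.(λ.1) ((λ.λ.1) 0)

Answer: after 3 steps: λ.(λ.1) ((λ.λ.1) 0)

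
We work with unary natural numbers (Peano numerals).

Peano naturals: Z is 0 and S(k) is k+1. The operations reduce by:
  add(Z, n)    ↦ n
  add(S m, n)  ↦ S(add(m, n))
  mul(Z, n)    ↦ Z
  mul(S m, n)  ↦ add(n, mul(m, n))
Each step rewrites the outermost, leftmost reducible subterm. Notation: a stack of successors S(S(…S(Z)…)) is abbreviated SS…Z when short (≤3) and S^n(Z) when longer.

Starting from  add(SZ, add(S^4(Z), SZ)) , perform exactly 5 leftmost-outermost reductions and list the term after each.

Answer: after 5 steps: S(S(S(S(add(SZ, SZ)))))

Derivation:
  start: add(SZ, add(S^4(Z), SZ))
  →1  S(add(Z, add(S^4(Z), SZ)))
  →2  S(add(S^4(Z), SZ))
  →3  S(S(add(SSSZ, SZ)))
  →4  S(S(S(add(SSZ, SZ))))
  →5  S(S(S(S(add(SZ, SZ)))))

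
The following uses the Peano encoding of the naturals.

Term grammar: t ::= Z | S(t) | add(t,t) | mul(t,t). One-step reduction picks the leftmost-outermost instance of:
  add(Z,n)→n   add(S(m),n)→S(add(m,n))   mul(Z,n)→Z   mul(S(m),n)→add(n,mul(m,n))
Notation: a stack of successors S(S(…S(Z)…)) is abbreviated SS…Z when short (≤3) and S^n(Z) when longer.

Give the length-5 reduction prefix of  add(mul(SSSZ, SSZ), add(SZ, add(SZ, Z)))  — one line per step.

  start: add(mul(SSSZ, SSZ), add(SZ, add(SZ, Z)))
  step 1: add(add(SSZ, mul(SSZ, SSZ)), add(SZ, add(SZ, Z)))
  step 2: add(S(add(SZ, mul(SSZ, SSZ))), add(SZ, add(SZ, Z)))
  step 3: S(add(add(SZ, mul(SSZ, SSZ)), add(SZ, add(SZ, Z))))
  step 4: S(add(S(add(Z, mul(SSZ, SSZ))), add(SZ, add(SZ, Z))))
  step 5: S(S(add(add(Z, mul(SSZ, SSZ)), add(SZ, add(SZ, Z)))))

Answer: after 5 steps: S(S(add(add(Z, mul(SSZ, SSZ)), add(SZ, add(SZ, Z)))))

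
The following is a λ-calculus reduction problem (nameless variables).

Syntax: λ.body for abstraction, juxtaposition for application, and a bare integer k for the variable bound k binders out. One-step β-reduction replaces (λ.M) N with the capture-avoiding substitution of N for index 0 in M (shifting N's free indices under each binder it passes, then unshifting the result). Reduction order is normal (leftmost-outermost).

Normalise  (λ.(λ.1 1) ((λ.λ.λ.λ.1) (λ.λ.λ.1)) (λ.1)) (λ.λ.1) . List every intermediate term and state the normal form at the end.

Answer: normal form = λ.λ.1  (in 4 steps)

Reduction:
  start: (λ.(λ.1 1) ((λ.λ.λ.λ.1) (λ.λ.λ.1)) (λ.1)) (λ.λ.1)
  [1] (λ.(λ.λ.1) (λ.λ.1)) ((λ.λ.λ.λ.1) (λ.λ.λ.1)) (λ.λ.λ.1)
  [2] (λ.λ.1) (λ.λ.1) (λ.λ.λ.1)
  [3] (λ.λ.λ.1) (λ.λ.λ.1)
  [4] λ.λ.1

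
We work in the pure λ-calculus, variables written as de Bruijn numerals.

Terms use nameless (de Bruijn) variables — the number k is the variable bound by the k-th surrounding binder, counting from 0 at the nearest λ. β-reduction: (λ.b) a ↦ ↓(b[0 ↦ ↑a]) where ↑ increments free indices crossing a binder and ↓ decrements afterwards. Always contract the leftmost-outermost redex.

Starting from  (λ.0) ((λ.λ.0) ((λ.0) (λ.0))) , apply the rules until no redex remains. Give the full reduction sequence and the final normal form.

Answer: normal form = λ.0  (in 2 steps)

Reduction:
  start: (λ.0) ((λ.λ.0) ((λ.0) (λ.0)))
  step 1: (λ.λ.0) ((λ.0) (λ.0))
  step 2: λ.0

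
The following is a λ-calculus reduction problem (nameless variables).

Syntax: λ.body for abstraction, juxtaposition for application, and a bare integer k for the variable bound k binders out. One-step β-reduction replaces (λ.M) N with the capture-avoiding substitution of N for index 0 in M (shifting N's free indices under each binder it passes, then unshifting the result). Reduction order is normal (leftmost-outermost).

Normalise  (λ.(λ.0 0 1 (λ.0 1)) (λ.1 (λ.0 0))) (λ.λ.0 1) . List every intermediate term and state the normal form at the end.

  start: (λ.(λ.0 0 1 (λ.0 1)) (λ.1 (λ.0 0))) (λ.λ.0 1)
  →1  (λ.0 0 (λ.λ.0 1) (λ.0 1)) (λ.(λ.λ.0 1) (λ.0 0))
  →2  (λ.(λ.λ.0 1) (λ.0 0)) (λ.(λ.λ.0 1) (λ.0 0)) (λ.λ.0 1) (λ.0 (λ.(λ.λ.0 1) (λ.0 0)))
  →3  (λ.λ.0 1) (λ.0 0) (λ.λ.0 1) (λ.0 (λ.(λ.λ.0 1) (λ.0 0)))
  →4  (λ.0 (λ.0 0)) (λ.λ.0 1) (λ.0 (λ.(λ.λ.0 1) (λ.0 0)))
  →5  (λ.λ.0 1) (λ.0 0) (λ.0 (λ.(λ.λ.0 1) (λ.0 0)))
  →6  (λ.0 (λ.0 0)) (λ.0 (λ.(λ.λ.0 1) (λ.0 0)))
  →7  (λ.0 (λ.(λ.λ.0 1) (λ.0 0))) (λ.0 0)
  →8  (λ.0 0) (λ.(λ.λ.0 1) (λ.0 0))
  →9  (λ.(λ.λ.0 1) (λ.0 0)) (λ.(λ.λ.0 1) (λ.0 0))
  →10  (λ.λ.0 1) (λ.0 0)
  →11  λ.0 (λ.0 0)

Answer: normal form = λ.0 (λ.0 0)  (in 11 steps)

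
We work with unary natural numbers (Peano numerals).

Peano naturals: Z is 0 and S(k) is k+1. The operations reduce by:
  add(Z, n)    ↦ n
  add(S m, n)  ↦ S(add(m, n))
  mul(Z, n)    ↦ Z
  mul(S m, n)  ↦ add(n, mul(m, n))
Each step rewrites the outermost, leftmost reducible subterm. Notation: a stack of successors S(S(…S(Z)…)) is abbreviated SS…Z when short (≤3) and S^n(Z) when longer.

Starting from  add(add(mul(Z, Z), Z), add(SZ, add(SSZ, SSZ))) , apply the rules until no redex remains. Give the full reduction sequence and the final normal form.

  start: add(add(mul(Z, Z), Z), add(SZ, add(SSZ, SSZ)))
  [1] add(add(Z, Z), add(SZ, add(SSZ, SSZ)))
  [2] add(Z, add(SZ, add(SSZ, SSZ)))
  [3] add(SZ, add(SSZ, SSZ))
  [4] S(add(Z, add(SSZ, SSZ)))
  [5] S(add(SSZ, SSZ))
  [6] S(S(add(SZ, SSZ)))
  [7] S(S(S(add(Z, SSZ))))
  [8] S^5(Z)

Answer: normal form = S^5(Z)  (in 8 steps)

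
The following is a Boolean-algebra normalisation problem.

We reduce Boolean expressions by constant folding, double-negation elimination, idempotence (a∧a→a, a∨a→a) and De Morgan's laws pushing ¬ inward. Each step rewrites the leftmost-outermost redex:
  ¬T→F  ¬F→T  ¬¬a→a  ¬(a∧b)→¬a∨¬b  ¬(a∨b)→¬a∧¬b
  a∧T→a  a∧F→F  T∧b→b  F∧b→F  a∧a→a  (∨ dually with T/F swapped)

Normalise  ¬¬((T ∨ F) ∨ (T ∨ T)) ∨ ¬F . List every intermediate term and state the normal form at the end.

Answer: normal form = T  (in 4 steps)

Derivation:
  start: ¬¬((T ∨ F) ∨ (T ∨ T)) ∨ ¬F
  →1  ((T ∨ F) ∨ (T ∨ T)) ∨ ¬F
  →2  (T ∨ (T ∨ T)) ∨ ¬F
  →3  T ∨ ¬F
  →4  T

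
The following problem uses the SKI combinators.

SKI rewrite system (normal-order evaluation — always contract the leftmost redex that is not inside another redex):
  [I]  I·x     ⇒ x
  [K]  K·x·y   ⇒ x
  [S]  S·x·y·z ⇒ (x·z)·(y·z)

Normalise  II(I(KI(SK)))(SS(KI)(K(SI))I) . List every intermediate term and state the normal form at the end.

  start: II(I(KI(SK)))(SS(KI)(K(SI))I)
  [1] I(I(KI(SK)))(SS(KI)(K(SI))I)
  [2] I(KI(SK))(SS(KI)(K(SI))I)
  [3] KI(SK)(SS(KI)(K(SI))I)
  [4] I(SS(KI)(K(SI))I)
  [5] SS(KI)(K(SI))I
  [6] S(K(SI))(KI(K(SI)))I
  [7] K(SI)I(KI(K(SI))I)
  [8] SI(KI(K(SI))I)
  [9] SI(II)
  [10] SII

Answer: normal form = SII  (in 10 steps)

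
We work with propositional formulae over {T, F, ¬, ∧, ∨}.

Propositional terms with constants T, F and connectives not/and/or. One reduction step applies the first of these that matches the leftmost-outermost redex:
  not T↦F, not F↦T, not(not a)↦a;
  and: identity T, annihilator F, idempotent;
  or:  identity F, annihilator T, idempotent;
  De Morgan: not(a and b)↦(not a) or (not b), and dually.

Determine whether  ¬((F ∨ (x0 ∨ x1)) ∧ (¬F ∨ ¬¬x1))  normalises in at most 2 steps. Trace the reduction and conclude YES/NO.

  start: ¬((F ∨ (x0 ∨ x1)) ∧ (¬F ∨ ¬¬x1))
  →1  ¬(F ∨ (x0 ∨ x1)) ∨ ¬(¬F ∨ ¬¬x1)
  →2  (¬F ∧ ¬(x0 ∨ x1)) ∨ ¬(¬F ∨ ¬¬x1)

Answer: NO — after 2 steps the term is (¬F ∧ ¬(x0 ∨ x1)) ∨ ¬(¬F ∨ ¬¬x1), not yet normal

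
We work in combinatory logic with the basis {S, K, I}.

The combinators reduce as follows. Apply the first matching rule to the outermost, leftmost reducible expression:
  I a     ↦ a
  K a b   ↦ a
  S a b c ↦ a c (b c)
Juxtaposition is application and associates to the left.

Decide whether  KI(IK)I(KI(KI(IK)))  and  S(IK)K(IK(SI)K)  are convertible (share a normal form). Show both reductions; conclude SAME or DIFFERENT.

Answer: DIFFERENT — A ⇓ I, B ⇓ SI

Derivation:
Term A:
  start: KI(IK)I(KI(KI(IK)))
  [1] II(KI(KI(IK)))
  [2] I(KI(KI(IK)))
  [3] KI(KI(IK))
  [4] I

Term B:
  start: S(IK)K(IK(SI)K)
  [1] IK(IK(SI)K)(K(IK(SI)K))
  [2] K(IK(SI)K)(K(IK(SI)K))
  [3] IK(SI)K
  [4] K(SI)K
  [5] SI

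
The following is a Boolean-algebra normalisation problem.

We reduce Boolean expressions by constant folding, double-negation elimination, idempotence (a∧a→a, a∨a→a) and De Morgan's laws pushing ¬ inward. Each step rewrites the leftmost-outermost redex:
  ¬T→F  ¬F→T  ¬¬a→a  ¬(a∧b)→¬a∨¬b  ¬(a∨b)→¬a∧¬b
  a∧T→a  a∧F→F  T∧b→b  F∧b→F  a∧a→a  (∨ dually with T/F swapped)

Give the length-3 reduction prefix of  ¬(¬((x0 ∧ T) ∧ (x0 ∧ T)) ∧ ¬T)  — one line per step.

  start: ¬(¬((x0 ∧ T) ∧ (x0 ∧ T)) ∧ ¬T)
  [1] ¬¬((x0 ∧ T) ∧ (x0 ∧ T)) ∨ ¬¬T
  [2] ((x0 ∧ T) ∧ (x0 ∧ T)) ∨ ¬¬T
  [3] (x0 ∧ T) ∨ ¬¬T

Answer: after 3 steps: (x0 ∧ T) ∨ ¬¬T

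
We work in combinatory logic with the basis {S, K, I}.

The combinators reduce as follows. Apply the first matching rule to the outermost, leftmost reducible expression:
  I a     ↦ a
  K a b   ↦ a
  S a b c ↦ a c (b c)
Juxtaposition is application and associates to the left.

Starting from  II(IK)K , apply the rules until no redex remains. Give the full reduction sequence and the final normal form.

Answer: normal form = KK  (in 3 steps)

Working:
  start: II(IK)K
  step 1: I(IK)K
  step 2: IKK
  step 3: KK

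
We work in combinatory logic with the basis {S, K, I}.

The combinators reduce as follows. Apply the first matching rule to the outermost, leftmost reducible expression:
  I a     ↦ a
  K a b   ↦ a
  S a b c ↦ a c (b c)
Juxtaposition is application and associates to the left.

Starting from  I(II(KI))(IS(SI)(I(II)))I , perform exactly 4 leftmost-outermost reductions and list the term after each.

Answer: after 4 steps: II

Working:
  start: I(II(KI))(IS(SI)(I(II)))I
  [1] II(KI)(IS(SI)(I(II)))I
  [2] I(KI)(IS(SI)(I(II)))I
  [3] KI(IS(SI)(I(II)))I
  [4] II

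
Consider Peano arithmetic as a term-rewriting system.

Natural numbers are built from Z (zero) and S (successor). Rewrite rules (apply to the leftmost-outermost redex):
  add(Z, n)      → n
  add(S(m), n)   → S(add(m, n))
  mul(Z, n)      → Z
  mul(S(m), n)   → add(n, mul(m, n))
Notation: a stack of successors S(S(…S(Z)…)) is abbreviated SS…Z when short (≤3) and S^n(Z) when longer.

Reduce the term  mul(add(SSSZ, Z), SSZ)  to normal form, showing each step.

  start: mul(add(SSSZ, Z), SSZ)
  [1] mul(S(add(SSZ, Z)), SSZ)
  [2] add(SSZ, mul(add(SSZ, Z), SSZ))
  [3] S(add(SZ, mul(add(SSZ, Z), SSZ)))
  [4] S(S(add(Z, mul(add(SSZ, Z), SSZ))))
  [5] S(S(mul(add(SSZ, Z), SSZ)))
  [6] S(S(mul(S(add(SZ, Z)), SSZ)))
  [7] S(S(add(SSZ, mul(add(SZ, Z), SSZ))))
  [8] S(S(S(add(SZ, mul(add(SZ, Z), SSZ)))))
  [9] S(S(S(S(add(Z, mul(add(SZ, Z), SSZ))))))
  [10] S(S(S(S(mul(add(SZ, Z), SSZ)))))
  [11] S(S(S(S(mul(S(add(Z, Z)), SSZ)))))
  [12] S(S(S(S(add(SSZ, mul(add(Z, Z), SSZ))))))
  [13] S(S(S(S(S(add(SZ, mul(add(Z, Z), SSZ)))))))
  [14] S(S(S(S(S(S(add(Z, mul(add(Z, Z), SSZ))))))))
  [15] S(S(S(S(S(S(mul(add(Z, Z), SSZ)))))))
  [16] S(S(S(S(S(S(mul(Z, SSZ)))))))
  [17] S^6(Z)

Answer: normal form = S^6(Z)  (in 17 steps)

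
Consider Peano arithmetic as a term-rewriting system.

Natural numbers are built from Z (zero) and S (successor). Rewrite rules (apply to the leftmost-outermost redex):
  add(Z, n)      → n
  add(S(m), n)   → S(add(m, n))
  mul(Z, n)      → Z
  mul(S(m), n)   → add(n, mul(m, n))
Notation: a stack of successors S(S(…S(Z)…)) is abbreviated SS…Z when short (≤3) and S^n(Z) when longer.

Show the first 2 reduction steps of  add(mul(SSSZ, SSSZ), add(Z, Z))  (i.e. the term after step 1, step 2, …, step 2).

  start: add(mul(SSSZ, SSSZ), add(Z, Z))
  step 1: add(add(SSSZ, mul(SSZ, SSSZ)), add(Z, Z))
  step 2: add(S(add(SSZ, mul(SSZ, SSSZ))), add(Z, Z))

Answer: after 2 steps: add(S(add(SSZ, mul(SSZ, SSSZ))), add(Z, Z))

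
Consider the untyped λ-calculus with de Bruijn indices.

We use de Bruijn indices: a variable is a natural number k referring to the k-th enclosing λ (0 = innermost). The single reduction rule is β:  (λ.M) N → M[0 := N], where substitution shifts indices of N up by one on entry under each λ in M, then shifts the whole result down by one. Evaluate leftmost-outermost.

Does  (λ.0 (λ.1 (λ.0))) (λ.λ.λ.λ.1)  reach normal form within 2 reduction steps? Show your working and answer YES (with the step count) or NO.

  start: (λ.0 (λ.1 (λ.0))) (λ.λ.λ.λ.1)
  →1  (λ.λ.λ.λ.1) (λ.(λ.λ.λ.λ.1) (λ.0))
  →2  λ.λ.λ.1

Answer: YES — reaches normal form λ.λ.λ.1 in 2 ≤ 2 steps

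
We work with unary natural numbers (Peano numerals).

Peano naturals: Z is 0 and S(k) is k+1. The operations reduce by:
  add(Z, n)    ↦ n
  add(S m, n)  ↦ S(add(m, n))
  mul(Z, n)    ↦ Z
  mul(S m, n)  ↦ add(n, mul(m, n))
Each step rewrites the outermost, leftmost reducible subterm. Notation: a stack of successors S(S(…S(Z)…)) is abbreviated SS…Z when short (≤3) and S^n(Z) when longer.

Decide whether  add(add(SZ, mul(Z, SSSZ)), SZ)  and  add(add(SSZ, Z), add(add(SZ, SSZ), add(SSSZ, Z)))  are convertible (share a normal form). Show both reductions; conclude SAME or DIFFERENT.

Term A:
  start: add(add(SZ, mul(Z, SSSZ)), SZ)
  step 1: add(S(add(Z, mul(Z, SSSZ))), SZ)
  step 2: S(add(add(Z, mul(Z, SSSZ)), SZ))
  step 3: S(add(mul(Z, SSSZ), SZ))
  step 4: S(add(Z, SZ))
  step 5: SSZ

Term B:
  start: add(add(SSZ, Z), add(add(SZ, SSZ), add(SSSZ, Z)))
  step 1: add(S(add(SZ, Z)), add(add(SZ, SSZ), add(SSSZ, Z)))
  step 2: S(add(add(SZ, Z), add(add(SZ, SSZ), add(SSSZ, Z))))
  step 3: S(add(S(add(Z, Z)), add(add(SZ, SSZ), add(SSSZ, Z))))
  step 4: S(S(add(add(Z, Z), add(add(SZ, SSZ), add(SSSZ, Z)))))
  step 5: S(S(add(Z, add(add(SZ, SSZ), add(SSSZ, Z)))))
  step 6: S(S(add(add(SZ, SSZ), add(SSSZ, Z))))
  step 7: S(S(add(S(add(Z, SSZ)), add(SSSZ, Z))))
  step 8: S(S(S(add(add(Z, SSZ), add(SSSZ, Z)))))
  step 9: S(S(S(add(SSZ, add(SSSZ, Z)))))
  step 10: S(S(S(S(add(SZ, add(SSSZ, Z))))))
  step 11: S(S(S(S(S(add(Z, add(SSSZ, Z)))))))
  step 12: S(S(S(S(S(add(SSSZ, Z))))))
  step 13: S(S(S(S(S(S(add(SSZ, Z)))))))
  step 14: S(S(S(S(S(S(S(add(SZ, Z))))))))
  step 15: S(S(S(S(S(S(S(S(add(Z, Z)))))))))
  step 16: S^8(Z)

Answer: DIFFERENT — A ⇓ SSZ, B ⇓ S^8(Z)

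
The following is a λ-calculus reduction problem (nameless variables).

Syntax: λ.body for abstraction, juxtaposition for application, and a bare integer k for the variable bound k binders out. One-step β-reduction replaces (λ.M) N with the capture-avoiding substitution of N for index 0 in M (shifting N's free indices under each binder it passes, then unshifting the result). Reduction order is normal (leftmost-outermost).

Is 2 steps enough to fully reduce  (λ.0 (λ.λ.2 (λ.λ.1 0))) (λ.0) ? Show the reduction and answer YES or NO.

Answer: NO — after 2 steps the term is λ.λ.(λ.0) (λ.λ.1 0), not yet normal

Reduction:
  start: (λ.0 (λ.λ.2 (λ.λ.1 0))) (λ.0)
  [1] (λ.0) (λ.λ.(λ.0) (λ.λ.1 0))
  [2] λ.λ.(λ.0) (λ.λ.1 0)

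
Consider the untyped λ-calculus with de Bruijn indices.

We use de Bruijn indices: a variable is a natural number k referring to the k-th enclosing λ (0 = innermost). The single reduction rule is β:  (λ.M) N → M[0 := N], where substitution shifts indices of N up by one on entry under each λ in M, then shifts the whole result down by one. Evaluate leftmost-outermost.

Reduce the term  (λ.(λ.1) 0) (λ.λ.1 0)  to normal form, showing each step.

  start: (λ.(λ.1) 0) (λ.λ.1 0)
  step 1: (λ.λ.λ.1 0) (λ.λ.1 0)
  step 2: λ.λ.1 0

Answer: normal form = λ.λ.1 0  (in 2 steps)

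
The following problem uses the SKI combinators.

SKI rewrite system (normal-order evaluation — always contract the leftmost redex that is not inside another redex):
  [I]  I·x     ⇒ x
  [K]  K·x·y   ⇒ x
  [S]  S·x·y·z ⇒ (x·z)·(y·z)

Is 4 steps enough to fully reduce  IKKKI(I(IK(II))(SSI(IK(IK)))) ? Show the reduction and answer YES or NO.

Answer: YES — reaches normal form I in 3 ≤ 4 steps

Working:
  start: IKKKI(I(IK(II))(SSI(IK(IK))))
  [1] KKKI(I(IK(II))(SSI(IK(IK))))
  [2] KI(I(IK(II))(SSI(IK(IK))))
  [3] I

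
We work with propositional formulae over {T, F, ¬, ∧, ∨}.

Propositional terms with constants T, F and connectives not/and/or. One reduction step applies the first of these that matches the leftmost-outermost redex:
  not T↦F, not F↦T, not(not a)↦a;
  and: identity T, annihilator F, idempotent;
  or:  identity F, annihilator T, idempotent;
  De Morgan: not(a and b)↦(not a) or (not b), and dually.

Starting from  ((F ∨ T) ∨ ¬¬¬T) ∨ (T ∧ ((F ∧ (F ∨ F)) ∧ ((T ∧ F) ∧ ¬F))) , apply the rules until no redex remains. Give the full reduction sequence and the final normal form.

  start: ((F ∨ T) ∨ ¬¬¬T) ∨ (T ∧ ((F ∧ (F ∨ F)) ∧ ((T ∧ F) ∧ ¬F)))
  step 1: (T ∨ ¬¬¬T) ∨ (T ∧ ((F ∧ (F ∨ F)) ∧ ((T ∧ F) ∧ ¬F)))
  step 2: T ∨ (T ∧ ((F ∧ (F ∨ F)) ∧ ((T ∧ F) ∧ ¬F)))
  step 3: T

Answer: normal form = T  (in 3 steps)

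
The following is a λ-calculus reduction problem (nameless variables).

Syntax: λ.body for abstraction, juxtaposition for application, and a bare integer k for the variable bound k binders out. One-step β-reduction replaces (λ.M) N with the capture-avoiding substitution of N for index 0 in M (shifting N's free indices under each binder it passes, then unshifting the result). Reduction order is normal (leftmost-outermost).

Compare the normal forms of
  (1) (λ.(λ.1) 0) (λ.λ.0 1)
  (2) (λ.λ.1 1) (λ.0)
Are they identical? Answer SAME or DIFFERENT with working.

Term A:
  start: (λ.(λ.1) 0) (λ.λ.0 1)
  →1  (λ.λ.λ.0 1) (λ.λ.0 1)
  →2  λ.λ.0 1

Term B:
  start: (λ.λ.1 1) (λ.0)
  →1  λ.(λ.0) (λ.0)
  →2  λ.λ.0

Answer: DIFFERENT — A ⇓ λ.λ.0 1, B ⇓ λ.λ.0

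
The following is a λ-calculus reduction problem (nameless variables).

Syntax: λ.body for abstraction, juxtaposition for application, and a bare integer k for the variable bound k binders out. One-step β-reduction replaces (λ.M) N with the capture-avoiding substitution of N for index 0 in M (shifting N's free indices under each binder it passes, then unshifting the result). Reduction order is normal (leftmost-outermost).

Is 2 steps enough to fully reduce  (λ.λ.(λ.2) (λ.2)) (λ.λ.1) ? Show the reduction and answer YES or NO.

Answer: YES — reaches normal form λ.λ.λ.1 in 2 ≤ 2 steps

Reduction:
  start: (λ.λ.(λ.2) (λ.2)) (λ.λ.1)
  [1] λ.(λ.λ.λ.1) (λ.λ.λ.1)
  [2] λ.λ.λ.1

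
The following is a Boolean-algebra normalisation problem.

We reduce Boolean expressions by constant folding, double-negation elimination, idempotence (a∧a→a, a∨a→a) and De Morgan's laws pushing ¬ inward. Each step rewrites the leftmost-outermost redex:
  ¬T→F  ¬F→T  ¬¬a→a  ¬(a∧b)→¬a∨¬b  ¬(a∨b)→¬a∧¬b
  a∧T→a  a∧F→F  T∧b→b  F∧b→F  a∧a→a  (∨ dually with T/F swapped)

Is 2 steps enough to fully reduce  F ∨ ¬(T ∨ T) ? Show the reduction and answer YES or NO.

  start: F ∨ ¬(T ∨ T)
  →1  ¬(T ∨ T)
  →2  ¬T ∧ ¬T

Answer: NO — after 2 steps the term is ¬T ∧ ¬T, not yet normal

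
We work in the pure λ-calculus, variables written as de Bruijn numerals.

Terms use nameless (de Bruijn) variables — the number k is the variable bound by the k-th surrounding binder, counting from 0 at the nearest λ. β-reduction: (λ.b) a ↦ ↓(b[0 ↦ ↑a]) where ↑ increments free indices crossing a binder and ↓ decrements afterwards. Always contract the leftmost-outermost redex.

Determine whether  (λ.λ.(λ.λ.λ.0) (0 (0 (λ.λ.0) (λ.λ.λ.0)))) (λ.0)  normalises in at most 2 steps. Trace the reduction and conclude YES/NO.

Answer: YES — reaches normal form λ.λ.λ.0 in 2 ≤ 2 steps

Working:
  start: (λ.λ.(λ.λ.λ.0) (0 (0 (λ.λ.0) (λ.λ.λ.0)))) (λ.0)
  step 1: λ.(λ.λ.λ.0) (0 (0 (λ.λ.0) (λ.λ.λ.0)))
  step 2: λ.λ.λ.0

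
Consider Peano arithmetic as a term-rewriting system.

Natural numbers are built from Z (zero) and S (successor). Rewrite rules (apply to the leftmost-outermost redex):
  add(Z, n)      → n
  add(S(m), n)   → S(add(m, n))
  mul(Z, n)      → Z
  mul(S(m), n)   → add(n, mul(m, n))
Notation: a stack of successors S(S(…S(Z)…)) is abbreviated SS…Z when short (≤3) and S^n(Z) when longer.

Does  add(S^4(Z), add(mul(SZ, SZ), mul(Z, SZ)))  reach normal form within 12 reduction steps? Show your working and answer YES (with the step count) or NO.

Answer: YES — reaches normal form S^5(Z) in 12 ≤ 12 steps

Reduction:
  start: add(S^4(Z), add(mul(SZ, SZ), mul(Z, SZ)))
  step 1: S(add(SSSZ, add(mul(SZ, SZ), mul(Z, SZ))))
  step 2: S(S(add(SSZ, add(mul(SZ, SZ), mul(Z, SZ)))))
  step 3: S(S(S(add(SZ, add(mul(SZ, SZ), mul(Z, SZ))))))
  step 4: S(S(S(S(add(Z, add(mul(SZ, SZ), mul(Z, SZ)))))))
  step 5: S(S(S(S(add(mul(SZ, SZ), mul(Z, SZ))))))
  step 6: S(S(S(S(add(add(SZ, mul(Z, SZ)), mul(Z, SZ))))))
  step 7: S(S(S(S(add(S(add(Z, mul(Z, SZ))), mul(Z, SZ))))))
  step 8: S(S(S(S(S(add(add(Z, mul(Z, SZ)), mul(Z, SZ)))))))
  step 9: S(S(S(S(S(add(mul(Z, SZ), mul(Z, SZ)))))))
  step 10: S(S(S(S(S(add(Z, mul(Z, SZ)))))))
  step 11: S(S(S(S(S(mul(Z, SZ))))))
  step 12: S^5(Z)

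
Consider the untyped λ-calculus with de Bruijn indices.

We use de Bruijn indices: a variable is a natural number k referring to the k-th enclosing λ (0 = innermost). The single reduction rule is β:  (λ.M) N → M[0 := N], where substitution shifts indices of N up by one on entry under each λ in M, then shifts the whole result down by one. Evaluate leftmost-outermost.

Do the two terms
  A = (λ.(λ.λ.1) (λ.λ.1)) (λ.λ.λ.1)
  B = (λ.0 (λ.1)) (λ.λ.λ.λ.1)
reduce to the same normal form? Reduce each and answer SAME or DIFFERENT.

Term A:
  start: (λ.(λ.λ.1) (λ.λ.1)) (λ.λ.λ.1)
  →1  (λ.λ.1) (λ.λ.1)
  →2  λ.λ.λ.1

Term B:
  start: (λ.0 (λ.1)) (λ.λ.λ.λ.1)
  →1  (λ.λ.λ.λ.1) (λ.λ.λ.λ.λ.1)
  →2  λ.λ.λ.1

Answer: SAME — A ⇓ λ.λ.λ.1, B ⇓ λ.λ.λ.1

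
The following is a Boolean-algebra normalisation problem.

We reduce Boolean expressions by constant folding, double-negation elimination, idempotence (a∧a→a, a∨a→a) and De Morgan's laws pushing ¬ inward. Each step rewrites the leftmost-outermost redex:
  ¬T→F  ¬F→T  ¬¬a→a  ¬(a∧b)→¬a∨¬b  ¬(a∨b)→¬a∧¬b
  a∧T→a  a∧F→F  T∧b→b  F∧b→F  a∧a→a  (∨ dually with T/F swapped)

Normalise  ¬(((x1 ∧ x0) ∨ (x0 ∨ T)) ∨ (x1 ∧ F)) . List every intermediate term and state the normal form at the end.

  start: ¬(((x1 ∧ x0) ∨ (x0 ∨ T)) ∨ (x1 ∧ F))
  [1] ¬((x1 ∧ x0) ∨ (x0 ∨ T)) ∧ ¬(x1 ∧ F)
  [2] (¬(x1 ∧ x0) ∧ ¬(x0 ∨ T)) ∧ ¬(x1 ∧ F)
  [3] ((¬x1 ∨ ¬x0) ∧ ¬(x0 ∨ T)) ∧ ¬(x1 ∧ F)
  [4] ((¬x1 ∨ ¬x0) ∧ (¬x0 ∧ ¬T)) ∧ ¬(x1 ∧ F)
  [5] ((¬x1 ∨ ¬x0) ∧ (¬x0 ∧ F)) ∧ ¬(x1 ∧ F)
  [6] ((¬x1 ∨ ¬x0) ∧ F) ∧ ¬(x1 ∧ F)
  [7] F ∧ ¬(x1 ∧ F)
  [8] F

Answer: normal form = F  (in 8 steps)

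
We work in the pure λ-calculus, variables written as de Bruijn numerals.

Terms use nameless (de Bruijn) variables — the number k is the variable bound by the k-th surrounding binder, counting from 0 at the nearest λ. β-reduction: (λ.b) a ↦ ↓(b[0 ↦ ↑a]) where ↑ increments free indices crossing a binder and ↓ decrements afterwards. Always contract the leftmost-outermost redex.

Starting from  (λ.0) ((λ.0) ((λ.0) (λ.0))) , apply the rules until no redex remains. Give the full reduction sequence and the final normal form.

  start: (λ.0) ((λ.0) ((λ.0) (λ.0)))
  →1  (λ.0) ((λ.0) (λ.0))
  →2  (λ.0) (λ.0)
  →3  λ.0

Answer: normal form = λ.0  (in 3 steps)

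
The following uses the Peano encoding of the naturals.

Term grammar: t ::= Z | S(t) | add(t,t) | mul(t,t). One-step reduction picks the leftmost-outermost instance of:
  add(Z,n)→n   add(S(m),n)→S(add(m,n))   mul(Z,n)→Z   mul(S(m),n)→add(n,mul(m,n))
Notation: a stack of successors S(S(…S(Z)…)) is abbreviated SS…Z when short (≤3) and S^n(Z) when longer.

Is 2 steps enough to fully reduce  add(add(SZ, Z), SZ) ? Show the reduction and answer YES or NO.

  start: add(add(SZ, Z), SZ)
  step 1: add(S(add(Z, Z)), SZ)
  step 2: S(add(add(Z, Z), SZ))

Answer: NO — after 2 steps the term is S(add(add(Z, Z), SZ)), not yet normal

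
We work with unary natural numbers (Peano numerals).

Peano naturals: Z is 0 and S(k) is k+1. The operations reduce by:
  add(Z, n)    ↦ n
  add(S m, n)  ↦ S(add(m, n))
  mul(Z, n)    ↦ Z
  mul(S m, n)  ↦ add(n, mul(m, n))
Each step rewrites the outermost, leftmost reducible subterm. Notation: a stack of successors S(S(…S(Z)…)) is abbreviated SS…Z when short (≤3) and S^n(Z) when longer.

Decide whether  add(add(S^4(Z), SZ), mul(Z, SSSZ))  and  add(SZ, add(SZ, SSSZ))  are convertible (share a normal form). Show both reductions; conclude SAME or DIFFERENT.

Answer: SAME — A ⇓ S^5(Z), B ⇓ S^5(Z)

Working:
Term A:
  start: add(add(S^4(Z), SZ), mul(Z, SSSZ))
  step 1: add(S(add(SSSZ, SZ)), mul(Z, SSSZ))
  step 2: S(add(add(SSSZ, SZ), mul(Z, SSSZ)))
  step 3: S(add(S(add(SSZ, SZ)), mul(Z, SSSZ)))
  step 4: S(S(add(add(SSZ, SZ), mul(Z, SSSZ))))
  step 5: S(S(add(S(add(SZ, SZ)), mul(Z, SSSZ))))
  step 6: S(S(S(add(add(SZ, SZ), mul(Z, SSSZ)))))
  step 7: S(S(S(add(S(add(Z, SZ)), mul(Z, SSSZ)))))
  step 8: S(S(S(S(add(add(Z, SZ), mul(Z, SSSZ))))))
  step 9: S(S(S(S(add(SZ, mul(Z, SSSZ))))))
  step 10: S(S(S(S(S(add(Z, mul(Z, SSSZ)))))))
  step 11: S(S(S(S(S(mul(Z, SSSZ))))))
  step 12: S^5(Z)

Term B:
  start: add(SZ, add(SZ, SSSZ))
  step 1: S(add(Z, add(SZ, SSSZ)))
  step 2: S(add(SZ, SSSZ))
  step 3: S(S(add(Z, SSSZ)))
  step 4: S^5(Z)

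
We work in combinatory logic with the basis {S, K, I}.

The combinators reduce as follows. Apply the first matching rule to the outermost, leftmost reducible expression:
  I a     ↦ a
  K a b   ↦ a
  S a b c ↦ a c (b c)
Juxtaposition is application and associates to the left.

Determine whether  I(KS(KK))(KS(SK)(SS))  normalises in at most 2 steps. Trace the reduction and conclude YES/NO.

Answer: NO — after 2 steps the term is S(KS(SK)(SS)), not yet normal

Reduction:
  start: I(KS(KK))(KS(SK)(SS))
  [1] KS(KK)(KS(SK)(SS))
  [2] S(KS(SK)(SS))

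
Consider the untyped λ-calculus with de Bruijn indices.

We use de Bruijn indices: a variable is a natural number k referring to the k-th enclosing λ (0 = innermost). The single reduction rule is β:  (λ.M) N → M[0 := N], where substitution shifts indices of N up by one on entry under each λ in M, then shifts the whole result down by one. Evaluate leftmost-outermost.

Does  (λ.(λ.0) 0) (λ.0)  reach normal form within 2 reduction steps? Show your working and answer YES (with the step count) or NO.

Answer: YES — reaches normal form λ.0 in 2 ≤ 2 steps

Reduction:
  start: (λ.(λ.0) 0) (λ.0)
  [1] (λ.0) (λ.0)
  [2] λ.0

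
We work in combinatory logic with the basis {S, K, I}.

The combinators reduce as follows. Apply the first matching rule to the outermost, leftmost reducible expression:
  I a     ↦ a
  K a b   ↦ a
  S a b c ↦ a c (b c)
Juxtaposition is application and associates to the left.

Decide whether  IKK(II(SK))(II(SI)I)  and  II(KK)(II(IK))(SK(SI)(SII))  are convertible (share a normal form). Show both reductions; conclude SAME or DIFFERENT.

Term A:
  start: IKK(II(SK))(II(SI)I)
  →1  KK(II(SK))(II(SI)I)
  →2  K(II(SI)I)
  →3  K(I(SI)I)
  →4  K(SII)

Term B:
  start: II(KK)(II(IK))(SK(SI)(SII))
  →1  I(KK)(II(IK))(SK(SI)(SII))
  →2  KK(II(IK))(SK(SI)(SII))
  →3  K(SK(SI)(SII))
  →4  K(K(SII)(SI(SII)))
  →5  K(SII)

Answer: SAME — A ⇓ K(SII), B ⇓ K(SII)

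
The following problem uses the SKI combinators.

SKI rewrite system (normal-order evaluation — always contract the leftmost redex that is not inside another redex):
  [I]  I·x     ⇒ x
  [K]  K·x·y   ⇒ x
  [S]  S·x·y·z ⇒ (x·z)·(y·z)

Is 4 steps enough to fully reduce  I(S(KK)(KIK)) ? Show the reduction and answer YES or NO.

  start: I(S(KK)(KIK))
  [1] S(KK)(KIK)
  [2] S(KK)I

Answer: YES — reaches normal form S(KK)I in 2 ≤ 4 steps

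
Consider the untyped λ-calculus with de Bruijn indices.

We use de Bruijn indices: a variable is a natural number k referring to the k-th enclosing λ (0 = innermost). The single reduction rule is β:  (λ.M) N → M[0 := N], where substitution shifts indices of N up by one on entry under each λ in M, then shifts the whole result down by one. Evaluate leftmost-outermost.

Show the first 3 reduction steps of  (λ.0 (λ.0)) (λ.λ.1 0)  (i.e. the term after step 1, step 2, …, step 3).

Answer: after 3 steps: λ.0

Reduction:
  start: (λ.0 (λ.0)) (λ.λ.1 0)
  step 1: (λ.λ.1 0) (λ.0)
  step 2: λ.(λ.0) 0
  step 3: λ.0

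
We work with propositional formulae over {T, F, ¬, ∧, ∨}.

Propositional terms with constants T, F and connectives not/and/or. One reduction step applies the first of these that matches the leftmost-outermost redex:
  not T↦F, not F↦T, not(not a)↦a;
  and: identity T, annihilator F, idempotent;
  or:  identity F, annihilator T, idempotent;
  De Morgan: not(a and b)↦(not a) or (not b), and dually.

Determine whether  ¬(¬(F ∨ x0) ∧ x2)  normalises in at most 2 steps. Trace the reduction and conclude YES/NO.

  start: ¬(¬(F ∨ x0) ∧ x2)
  step 1: ¬¬(F ∨ x0) ∨ ¬x2
  step 2: (F ∨ x0) ∨ ¬x2

Answer: NO — after 2 steps the term is (F ∨ x0) ∨ ¬x2, not yet normal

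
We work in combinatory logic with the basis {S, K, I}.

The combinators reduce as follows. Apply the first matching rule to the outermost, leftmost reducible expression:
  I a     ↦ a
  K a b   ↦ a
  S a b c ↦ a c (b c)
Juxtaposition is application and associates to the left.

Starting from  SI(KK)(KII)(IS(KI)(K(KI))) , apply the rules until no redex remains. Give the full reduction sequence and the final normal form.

  start: SI(KK)(KII)(IS(KI)(K(KI)))
  →1  I(KII)(KK(KII))(IS(KI)(K(KI)))
  →2  KII(KK(KII))(IS(KI)(K(KI)))
  →3  I(KK(KII))(IS(KI)(K(KI)))
  →4  KK(KII)(IS(KI)(K(KI)))
  →5  K(IS(KI)(K(KI)))
  →6  K(S(KI)(K(KI)))

Answer: normal form = K(S(KI)(K(KI)))  (in 6 steps)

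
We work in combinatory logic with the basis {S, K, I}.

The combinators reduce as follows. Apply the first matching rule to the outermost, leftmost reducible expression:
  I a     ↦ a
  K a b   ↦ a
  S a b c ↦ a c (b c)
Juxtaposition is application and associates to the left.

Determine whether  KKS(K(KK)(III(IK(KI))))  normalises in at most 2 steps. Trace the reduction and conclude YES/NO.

Answer: YES — reaches normal form K(KK) in 2 ≤ 2 steps

Reduction:
  start: KKS(K(KK)(III(IK(KI))))
  step 1: K(K(KK)(III(IK(KI))))
  step 2: K(KK)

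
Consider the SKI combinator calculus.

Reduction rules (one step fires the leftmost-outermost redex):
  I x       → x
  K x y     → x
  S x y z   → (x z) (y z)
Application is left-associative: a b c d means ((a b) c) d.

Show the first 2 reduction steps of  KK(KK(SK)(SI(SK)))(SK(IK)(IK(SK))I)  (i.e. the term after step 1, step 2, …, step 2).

  start: KK(KK(SK)(SI(SK)))(SK(IK)(IK(SK))I)
  [1] K(SK(IK)(IK(SK))I)
  [2] K(K(IK(SK))(IK(IK(SK)))I)

Answer: after 2 steps: K(K(IK(SK))(IK(IK(SK)))I)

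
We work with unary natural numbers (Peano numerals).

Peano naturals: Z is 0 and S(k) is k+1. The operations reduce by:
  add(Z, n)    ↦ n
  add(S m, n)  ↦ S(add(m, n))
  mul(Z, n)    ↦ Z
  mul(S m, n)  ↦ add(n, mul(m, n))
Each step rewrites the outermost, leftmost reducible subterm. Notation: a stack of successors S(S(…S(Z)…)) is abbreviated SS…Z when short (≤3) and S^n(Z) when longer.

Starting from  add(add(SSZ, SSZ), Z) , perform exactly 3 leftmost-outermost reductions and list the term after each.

  start: add(add(SSZ, SSZ), Z)
  →1  add(S(add(SZ, SSZ)), Z)
  →2  S(add(add(SZ, SSZ), Z))
  →3  S(add(S(add(Z, SSZ)), Z))

Answer: after 3 steps: S(add(S(add(Z, SSZ)), Z))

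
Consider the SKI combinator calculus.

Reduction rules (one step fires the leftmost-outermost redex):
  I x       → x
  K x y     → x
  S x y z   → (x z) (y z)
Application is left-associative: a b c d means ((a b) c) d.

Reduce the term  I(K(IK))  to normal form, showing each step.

Answer: normal form = KK  (in 2 steps)

Working:
  start: I(K(IK))
  step 1: K(IK)
  step 2: KK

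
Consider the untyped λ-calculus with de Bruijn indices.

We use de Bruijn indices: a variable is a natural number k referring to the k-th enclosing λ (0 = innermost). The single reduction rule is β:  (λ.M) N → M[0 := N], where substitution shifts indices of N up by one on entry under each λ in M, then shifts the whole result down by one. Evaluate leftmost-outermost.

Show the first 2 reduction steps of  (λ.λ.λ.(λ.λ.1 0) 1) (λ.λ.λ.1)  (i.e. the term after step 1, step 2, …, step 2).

Answer: after 2 steps: λ.λ.λ.2 0

Working:
  start: (λ.λ.λ.(λ.λ.1 0) 1) (λ.λ.λ.1)
  [1] λ.λ.(λ.λ.1 0) 1
  [2] λ.λ.λ.2 0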